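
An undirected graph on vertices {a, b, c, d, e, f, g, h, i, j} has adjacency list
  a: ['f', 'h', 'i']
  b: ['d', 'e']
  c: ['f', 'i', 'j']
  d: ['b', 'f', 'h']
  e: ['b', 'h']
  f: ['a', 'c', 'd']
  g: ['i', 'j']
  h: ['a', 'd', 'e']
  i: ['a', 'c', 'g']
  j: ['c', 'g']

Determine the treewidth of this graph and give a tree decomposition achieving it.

Every bag has size at most 3, so the width is 3 − 1 = 2 and tw(G) ≤ 2. For the lower bound, G contains the cycle g–j–c–i–g, so G is not a forest; only forests have treewidth ≤ 1, hence tw(G) ≥ 2. The upper and lower bounds meet at 2, so that is the treewidth.

Treewidth 2.
One such decomposition:
Bags: B1 = {g, i, j}  B2 = {c, i, j}  B3 = {a, c, i}  B4 = {a, c, f}  B5 = {a, f, h}  B6 = {d, f, h}  B7 = {d, e, h}  B8 = {b, d, e}
Tree: B1–B2, B2–B3, B3–B4, B4–B5, B5–B6, B6–B7, B7–B8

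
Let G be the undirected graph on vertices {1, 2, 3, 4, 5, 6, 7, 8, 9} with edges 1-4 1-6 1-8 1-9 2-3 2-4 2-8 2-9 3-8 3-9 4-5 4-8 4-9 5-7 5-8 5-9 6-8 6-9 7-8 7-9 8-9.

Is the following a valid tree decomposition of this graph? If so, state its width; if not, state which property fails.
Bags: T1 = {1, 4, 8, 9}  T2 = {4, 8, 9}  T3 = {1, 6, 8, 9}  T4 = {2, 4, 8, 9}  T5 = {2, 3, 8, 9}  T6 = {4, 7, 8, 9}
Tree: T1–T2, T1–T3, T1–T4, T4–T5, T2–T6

No — vertex 5 appears in no bag.

A tree decomposition must satisfy three properties: every vertex lies in some bag; for every edge, both endpoints lie together in some bag; and for every vertex, the bags containing it form a connected subtree. Here vertex 5 appears in no bag, so the decomposition is invalid.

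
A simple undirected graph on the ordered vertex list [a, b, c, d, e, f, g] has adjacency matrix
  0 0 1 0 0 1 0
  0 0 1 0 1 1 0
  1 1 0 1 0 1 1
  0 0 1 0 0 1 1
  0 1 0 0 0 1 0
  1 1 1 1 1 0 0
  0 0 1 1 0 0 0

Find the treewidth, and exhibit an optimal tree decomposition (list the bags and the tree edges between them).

Every bag has size at most 3, so the width is 3 − 1 = 2 and tw(G) ≤ 2. For the lower bound, the 3 vertices {b, e, f} are pairwise adjacent, and any tree decomposition puts a clique entirely inside one bag — forcing width ≥ 2. Hence tw(G) = 2 exactly.

Treewidth 2.
Bags: B1 = {b, c, f}  B2 = {c, d, f}  B3 = {b, e, f}  B4 = {c, d, g}  B5 = {a, c, f}
Tree: B1–B2, B1–B3, B2–B4, B1–B5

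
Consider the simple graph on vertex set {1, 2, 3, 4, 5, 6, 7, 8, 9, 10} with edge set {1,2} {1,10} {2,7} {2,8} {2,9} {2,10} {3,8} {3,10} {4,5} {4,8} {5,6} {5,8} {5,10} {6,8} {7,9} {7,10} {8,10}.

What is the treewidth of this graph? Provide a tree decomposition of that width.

The largest bag has 3 vertices, giving width 2; this decomposition certifies tw(G) ≤ 2. Conversely, {2, 8, 10} is a clique of size 3, and the vertices of any clique must share a bag in every tree decomposition; so some bag has ≥ 3 vertices and tw(G) ≥ 2. Hence tw(G) = 2 exactly.

Treewidth 2.
Bags: B1 = {2, 7, 10}  B2 = {2, 7, 9}  B3 = {1, 2, 10}  B4 = {2, 8, 10}  B5 = {5, 8, 10}  B6 = {5, 6, 8}  B7 = {3, 8, 10}  B8 = {4, 5, 8}
Tree: B1–B2, B1–B3, B3–B4, B4–B5, B5–B6, B5–B7, B6–B8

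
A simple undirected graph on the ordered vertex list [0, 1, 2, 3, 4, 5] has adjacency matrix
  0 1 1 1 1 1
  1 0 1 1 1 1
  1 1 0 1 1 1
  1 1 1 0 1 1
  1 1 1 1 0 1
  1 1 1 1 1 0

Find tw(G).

5

A width-5 tree decomposition is:
Bags: B1 = {0, 1, 2, 3, 4, 5}
Tree: (single bag)
With just one bag of size 6, the width is 6 − 1 = 5, so tw(G) ≤ 5. Conversely, {0, 1, 2, 3, 4, 5} is a clique of size 6, and the vertices of any clique must share a bag in every tree decomposition; so some bag has ≥ 6 vertices and tw(G) ≥ 5. Therefore the treewidth is 5.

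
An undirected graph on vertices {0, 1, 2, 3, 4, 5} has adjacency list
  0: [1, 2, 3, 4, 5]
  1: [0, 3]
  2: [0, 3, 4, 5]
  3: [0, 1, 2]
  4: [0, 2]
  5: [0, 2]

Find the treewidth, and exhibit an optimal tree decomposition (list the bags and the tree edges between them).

The largest bag has 3 vertices, giving width 2; this decomposition certifies tw(G) ≤ 2. On the other hand G contains the 3-clique {0, 1, 3}. A clique must lie in a single bag of any decomposition, so no decomposition can have width below 2. Therefore the treewidth is 2.

Treewidth 2.
One optimal decomposition is:
Bags: B1 = {0, 1, 3}  B2 = {0, 2, 3}  B3 = {0, 2, 5}  B4 = {0, 2, 4}
Tree: B1–B2, B2–B3, B2–B4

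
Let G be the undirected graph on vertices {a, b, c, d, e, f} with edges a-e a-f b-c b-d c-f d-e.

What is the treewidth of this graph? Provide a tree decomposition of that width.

Each bag holds 3 vertices, so the decomposition has width 2, which upper-bounds the treewidth. Since a–f–c–b–d–e–a is a cycle in G, G is not acyclic. Forests are exactly the graphs of treewidth ≤ 1, so tw(G) ≥ 2. Hence tw(G) = 2 exactly.

Treewidth 2.
One optimal decomposition is:
Bags: B1 = {a, c, f}  B2 = {a, b, c}  B3 = {a, b, d}  B4 = {a, d, e}
Tree: B1–B2, B2–B3, B3–B4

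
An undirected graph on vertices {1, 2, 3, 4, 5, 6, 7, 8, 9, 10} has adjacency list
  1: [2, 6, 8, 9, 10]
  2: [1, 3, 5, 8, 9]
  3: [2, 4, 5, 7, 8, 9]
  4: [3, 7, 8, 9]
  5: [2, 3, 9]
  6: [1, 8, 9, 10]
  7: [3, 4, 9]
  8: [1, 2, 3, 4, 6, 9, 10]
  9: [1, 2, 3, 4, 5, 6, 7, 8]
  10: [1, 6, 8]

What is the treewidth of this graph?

3

A width-3 tree decomposition is:
Bags: B1 = {2, 3, 8, 9}  B2 = {1, 2, 8, 9}  B3 = {3, 4, 8, 9}  B4 = {1, 6, 8, 9}  B5 = {2, 3, 5, 9}  B6 = {1, 6, 8, 10}  B7 = {3, 4, 7, 9}
Tree: B1–B2, B1–B3, B2–B4, B1–B5, B4–B6, B3–B7
Each bag holds 4 vertices, so the decomposition has width 3, which upper-bounds the treewidth. For the lower bound, the 4 vertices {1, 2, 8, 9} are pairwise adjacent, and any tree decomposition puts a clique entirely inside one bag — forcing width ≥ 3. Combining the bounds, tw(G) = 3.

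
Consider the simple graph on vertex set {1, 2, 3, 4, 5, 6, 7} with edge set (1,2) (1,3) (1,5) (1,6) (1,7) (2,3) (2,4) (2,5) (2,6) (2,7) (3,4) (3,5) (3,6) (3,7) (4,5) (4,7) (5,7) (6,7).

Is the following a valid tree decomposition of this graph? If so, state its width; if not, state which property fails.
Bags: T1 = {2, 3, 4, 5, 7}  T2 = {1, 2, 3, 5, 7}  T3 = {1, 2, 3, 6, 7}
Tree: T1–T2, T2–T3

Vertex coverage: the bags together contain {1, 2, 3, 4, 5, 6, 7}, the full vertex set. Edge coverage: each edge of G has both endpoints in at least one bag. Running intersection: for every vertex, the bags containing it form a connected subtree. All three properties hold, so this is a valid tree decomposition of width max|bag| − 1 = 4, and hence tw(G) ≤ 4.

Yes; width 4.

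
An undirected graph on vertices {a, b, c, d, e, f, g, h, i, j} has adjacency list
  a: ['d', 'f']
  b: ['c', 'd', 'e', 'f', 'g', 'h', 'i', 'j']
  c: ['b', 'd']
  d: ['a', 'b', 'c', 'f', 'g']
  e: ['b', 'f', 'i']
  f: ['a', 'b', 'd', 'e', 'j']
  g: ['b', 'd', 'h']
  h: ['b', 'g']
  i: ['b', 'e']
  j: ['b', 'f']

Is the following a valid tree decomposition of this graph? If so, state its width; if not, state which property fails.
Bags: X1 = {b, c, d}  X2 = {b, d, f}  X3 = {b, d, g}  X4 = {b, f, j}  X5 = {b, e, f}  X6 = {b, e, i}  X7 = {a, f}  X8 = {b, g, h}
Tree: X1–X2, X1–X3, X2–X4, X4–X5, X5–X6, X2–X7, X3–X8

No — edge (d,a) lies in no bag.

A tree decomposition must satisfy three properties: every vertex lies in some bag; for every edge, both endpoints lie together in some bag; and for every vertex, the bags containing it form a connected subtree. Here edge (d,a) lies in no bag, so the decomposition is invalid.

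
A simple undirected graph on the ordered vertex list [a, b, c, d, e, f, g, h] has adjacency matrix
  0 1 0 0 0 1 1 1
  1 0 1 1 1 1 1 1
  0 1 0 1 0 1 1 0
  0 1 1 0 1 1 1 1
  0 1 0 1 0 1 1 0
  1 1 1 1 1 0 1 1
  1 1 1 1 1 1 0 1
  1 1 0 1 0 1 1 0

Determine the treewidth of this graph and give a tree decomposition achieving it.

The largest bag has 5 vertices, giving width 4; this decomposition certifies tw(G) ≤ 4. On the other hand G contains the 5-clique {b, d, e, f, g}. A clique must lie in a single bag of any decomposition, so no decomposition can have width below 4. Hence tw(G) = 4 exactly.

Treewidth 4.
One optimal decomposition is:
Bags: B1 = {b, d, f, g, h}  B2 = {a, b, f, g, h}  B3 = {b, d, e, f, g}  B4 = {b, c, d, f, g}
Tree: B1–B2, B1–B3, B3–B4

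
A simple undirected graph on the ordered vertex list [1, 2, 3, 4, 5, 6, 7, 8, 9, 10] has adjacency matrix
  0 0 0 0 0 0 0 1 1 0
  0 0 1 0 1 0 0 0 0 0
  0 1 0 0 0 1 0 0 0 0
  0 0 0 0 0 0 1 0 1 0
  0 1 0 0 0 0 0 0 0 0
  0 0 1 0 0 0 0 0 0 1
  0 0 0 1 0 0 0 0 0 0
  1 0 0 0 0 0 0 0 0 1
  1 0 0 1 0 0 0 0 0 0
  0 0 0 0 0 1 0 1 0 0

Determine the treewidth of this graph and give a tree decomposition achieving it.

Treewidth 1.
One optimal decomposition is:
Bags: B1 = {2, 5}  B2 = {2, 3}  B3 = {3, 6}  B4 = {6, 10}  B5 = {8, 10}  B6 = {1, 8}  B7 = {1, 9}  B8 = {4, 9}  B9 = {4, 7}
Tree: B1–B2, B2–B3, B3–B4, B4–B5, B5–B6, B6–B7, B7–B8, B8–B9

Each bag holds 2 vertices, so the decomposition has width 1, which upper-bounds the treewidth. Any graph with an edge has treewidth ≥ 1, and G has the edge 5–2. Hence tw(G) = 1 exactly.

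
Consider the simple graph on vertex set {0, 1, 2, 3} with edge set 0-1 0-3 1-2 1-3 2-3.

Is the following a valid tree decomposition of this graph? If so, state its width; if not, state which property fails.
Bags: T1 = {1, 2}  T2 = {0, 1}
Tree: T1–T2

No — vertex 3 appears in no bag.

A tree decomposition must satisfy three properties: every vertex lies in some bag; for every edge, both endpoints lie together in some bag; and for every vertex, the bags containing it form a connected subtree. Here vertex 3 appears in no bag, so the decomposition is invalid.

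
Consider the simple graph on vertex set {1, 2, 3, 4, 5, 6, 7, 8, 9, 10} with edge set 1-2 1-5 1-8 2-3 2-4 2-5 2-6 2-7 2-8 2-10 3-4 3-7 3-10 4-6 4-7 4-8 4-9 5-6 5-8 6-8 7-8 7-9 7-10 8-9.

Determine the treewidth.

A width-3 tree decomposition is:
Bags: B1 = {2, 4, 7, 8}  B2 = {2, 4, 6, 8}  B3 = {2, 3, 4, 7}  B4 = {2, 3, 7, 10}  B5 = {2, 5, 6, 8}  B6 = {1, 2, 5, 8}  B7 = {4, 7, 8, 9}
Tree: B1–B2, B1–B3, B3–B4, B2–B5, B5–B6, B1–B7
The largest bag has 4 vertices, giving width 3; this decomposition certifies tw(G) ≤ 3. For the lower bound, the 4 vertices {4, 7, 8, 9} are pairwise adjacent, and any tree decomposition puts a clique entirely inside one bag — forcing width ≥ 3. Therefore the treewidth is 3.

3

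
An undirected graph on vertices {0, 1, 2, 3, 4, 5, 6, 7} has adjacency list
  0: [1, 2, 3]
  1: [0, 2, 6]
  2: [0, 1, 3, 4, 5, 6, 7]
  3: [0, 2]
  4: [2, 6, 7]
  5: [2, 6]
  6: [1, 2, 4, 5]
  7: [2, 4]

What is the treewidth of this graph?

A width-2 tree decomposition is:
Bags: B1 = {1, 2, 6}  B2 = {2, 5, 6}  B3 = {2, 4, 6}  B4 = {0, 1, 2}  B5 = {2, 4, 7}  B6 = {0, 2, 3}
Tree: B1–B2, B1–B3, B1–B4, B3–B5, B4–B6
Each bag holds 3 vertices, so the decomposition has width 2, which upper-bounds the treewidth. For the lower bound, the 3 vertices {0, 1, 2} are pairwise adjacent, and any tree decomposition puts a clique entirely inside one bag — forcing width ≥ 2. Combining the bounds, tw(G) = 2.

2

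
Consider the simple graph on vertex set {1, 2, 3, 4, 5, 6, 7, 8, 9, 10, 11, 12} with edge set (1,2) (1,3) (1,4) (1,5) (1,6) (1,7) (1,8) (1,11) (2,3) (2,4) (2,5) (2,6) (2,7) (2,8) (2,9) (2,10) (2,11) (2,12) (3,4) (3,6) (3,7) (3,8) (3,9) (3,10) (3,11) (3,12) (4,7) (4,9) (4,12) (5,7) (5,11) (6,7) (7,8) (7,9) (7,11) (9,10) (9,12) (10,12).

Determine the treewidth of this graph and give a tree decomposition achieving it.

Each bag holds 5 vertices, so the decomposition has width 4, which upper-bounds the treewidth. For the lower bound, the 5 vertices {2, 3, 9, 10, 12} are pairwise adjacent, and any tree decomposition puts a clique entirely inside one bag — forcing width ≥ 4. Combining the bounds, tw(G) = 4.

Treewidth 4.
One optimal decomposition is:
Bags: B1 = {2, 3, 4, 9, 12}  B2 = {2, 3, 4, 7, 9}  B3 = {1, 2, 3, 4, 7}  B4 = {1, 2, 3, 6, 7}  B5 = {1, 2, 3, 7, 8}  B6 = {1, 2, 3, 7, 11}  B7 = {2, 3, 9, 10, 12}  B8 = {1, 2, 5, 7, 11}
Tree: B1–B2, B2–B3, B3–B4, B4–B5, B4–B6, B1–B7, B6–B8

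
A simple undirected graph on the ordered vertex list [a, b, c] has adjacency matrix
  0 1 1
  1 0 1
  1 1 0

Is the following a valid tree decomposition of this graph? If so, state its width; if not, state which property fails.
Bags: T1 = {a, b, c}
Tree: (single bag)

Yes; width 2.

Every vertex of G appears in some bag (union = {a, b, c}); every edge is covered by a bag; and for each vertex v the set of bags containing v is connected in the bag tree. The decomposition is therefore valid. The largest bag has 3 vertices, so the width is 2.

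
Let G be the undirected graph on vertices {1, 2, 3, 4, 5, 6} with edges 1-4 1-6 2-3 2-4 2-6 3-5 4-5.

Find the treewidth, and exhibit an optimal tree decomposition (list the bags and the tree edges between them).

Treewidth 2.
Bags: B1 = {1, 4, 6}  B2 = {2, 4, 6}  B3 = {2, 4, 5}  B4 = {2, 3, 5}
Tree: B1–B2, B2–B3, B3–B4

Every bag has size at most 3, so the width is 3 − 1 = 2 and tw(G) ≤ 2. Since 1–6–2–4–1 is a cycle in G, G is not acyclic. Forests are exactly the graphs of treewidth ≤ 1, so tw(G) ≥ 2. Combining the bounds, tw(G) = 2.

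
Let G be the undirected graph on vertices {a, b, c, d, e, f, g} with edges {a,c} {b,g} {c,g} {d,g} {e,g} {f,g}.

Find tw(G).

1

A width-1 tree decomposition is:
Bags: B1 = {c, g}  B2 = {f, g}  B3 = {b, g}  B4 = {d, g}  B5 = {e, g}  B6 = {a, c}
Tree: B1–B2, B1–B3, B1–B4, B4–B5, B1–B6
Each bag holds 2 vertices, so the decomposition has width 1, which upper-bounds the treewidth. G has an edge, so its treewidth is at least 1. Therefore the treewidth is 1.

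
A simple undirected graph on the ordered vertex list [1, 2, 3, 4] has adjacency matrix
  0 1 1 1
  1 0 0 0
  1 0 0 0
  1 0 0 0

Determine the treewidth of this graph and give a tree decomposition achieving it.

The largest bag has 2 vertices, giving width 1; this decomposition certifies tw(G) ≤ 1. G has an edge, so its treewidth is at least 1. The upper and lower bounds meet at 1, so that is the treewidth.

Treewidth 1.
One optimal decomposition is:
Bags: B1 = {1, 2}  B2 = {1, 4}  B3 = {1, 3}
Tree: B1–B2, B2–B3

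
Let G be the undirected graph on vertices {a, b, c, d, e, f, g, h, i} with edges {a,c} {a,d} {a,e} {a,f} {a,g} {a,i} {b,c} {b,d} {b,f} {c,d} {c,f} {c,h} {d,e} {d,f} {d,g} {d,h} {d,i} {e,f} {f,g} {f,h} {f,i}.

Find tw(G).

A width-3 tree decomposition is:
Bags: B1 = {a, d, f, i}  B2 = {a, c, d, f}  B3 = {a, d, f, g}  B4 = {a, d, e, f}  B5 = {c, d, f, h}  B6 = {b, c, d, f}
Tree: B1–B2, B1–B3, B3–B4, B2–B5, B2–B6
The largest bag has 4 vertices, giving width 3; this decomposition certifies tw(G) ≤ 3. Conversely, {c, d, f, h} is a clique of size 4, and the vertices of any clique must share a bag in every tree decomposition; so some bag has ≥ 4 vertices and tw(G) ≥ 3. Therefore the treewidth is 3.

3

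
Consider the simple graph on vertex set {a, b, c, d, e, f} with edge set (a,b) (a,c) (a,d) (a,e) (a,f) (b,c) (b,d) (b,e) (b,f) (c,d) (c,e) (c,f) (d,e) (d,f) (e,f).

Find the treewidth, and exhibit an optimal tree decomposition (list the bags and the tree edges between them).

Treewidth 5.
One optimal decomposition is:
Bags: B1 = {a, b, c, d, e, f}
Tree: (single bag)

A single bag containing all 6 vertices is trivially a valid decomposition of width 5. For the lower bound, the 6 vertices {a, b, c, d, e, f} are pairwise adjacent, and any tree decomposition puts a clique entirely inside one bag — forcing width ≥ 5. Combining the bounds, tw(G) = 5.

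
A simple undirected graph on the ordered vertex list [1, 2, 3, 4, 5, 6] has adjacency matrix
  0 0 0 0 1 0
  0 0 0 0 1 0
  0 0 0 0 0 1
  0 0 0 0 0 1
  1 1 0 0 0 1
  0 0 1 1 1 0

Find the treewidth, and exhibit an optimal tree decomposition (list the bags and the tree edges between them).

The largest bag has 2 vertices, giving width 1; this decomposition certifies tw(G) ≤ 1. Since G has at least one edge (e.g. 5–1), it is not an edgeless graph, so tw(G) ≥ 1. Therefore the treewidth is 1.

Treewidth 1.
One such decomposition:
Bags: B1 = {1, 5}  B2 = {2, 5}  B3 = {5, 6}  B4 = {4, 6}  B5 = {3, 6}
Tree: B1–B2, B1–B3, B3–B4, B4–B5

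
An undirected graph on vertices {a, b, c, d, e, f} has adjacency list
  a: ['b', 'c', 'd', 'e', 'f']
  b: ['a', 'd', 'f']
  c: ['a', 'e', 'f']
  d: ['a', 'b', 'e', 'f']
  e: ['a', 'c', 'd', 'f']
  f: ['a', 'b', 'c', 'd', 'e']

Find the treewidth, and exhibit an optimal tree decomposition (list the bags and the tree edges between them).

Each bag holds 4 vertices, so the decomposition has width 3, which upper-bounds the treewidth. On the other hand G contains the 4-clique {a, d, e, f}. A clique must lie in a single bag of any decomposition, so no decomposition can have width below 3. The upper and lower bounds meet at 3, so that is the treewidth.

Treewidth 3.
One optimal decomposition is:
Bags: B1 = {a, d, e, f}  B2 = {a, c, e, f}  B3 = {a, b, d, f}
Tree: B1–B2, B1–B3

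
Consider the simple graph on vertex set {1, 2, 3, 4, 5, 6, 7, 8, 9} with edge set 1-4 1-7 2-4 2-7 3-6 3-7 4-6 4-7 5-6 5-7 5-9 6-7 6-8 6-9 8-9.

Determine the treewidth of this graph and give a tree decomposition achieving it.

The largest bag has 3 vertices, giving width 2; this decomposition certifies tw(G) ≤ 2. For the lower bound, the 3 vertices {1, 4, 7} are pairwise adjacent, and any tree decomposition puts a clique entirely inside one bag — forcing width ≥ 2. Combining the bounds, tw(G) = 2.

Treewidth 2.
Bags: B1 = {4, 6, 7}  B2 = {1, 4, 7}  B3 = {5, 6, 7}  B4 = {3, 6, 7}  B5 = {2, 4, 7}  B6 = {5, 6, 9}  B7 = {6, 8, 9}
Tree: B1–B2, B1–B3, B1–B4, B2–B5, B3–B6, B6–B7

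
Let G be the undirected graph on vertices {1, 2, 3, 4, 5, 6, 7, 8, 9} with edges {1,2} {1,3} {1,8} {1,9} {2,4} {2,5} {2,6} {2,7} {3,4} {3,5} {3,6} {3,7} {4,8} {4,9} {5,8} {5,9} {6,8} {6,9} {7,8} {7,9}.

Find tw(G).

A width-4 tree decomposition is:
Bags: B1 = {2, 3, 5, 8, 9}  B2 = {2, 3, 6, 8, 9}  B3 = {2, 3, 7, 8, 9}  B4 = {2, 3, 4, 8, 9}  B5 = {1, 2, 3, 8, 9}
Tree: B1–B2, B2–B3, B3–B4, B4–B5
Each bag holds 5 vertices, so the decomposition has width 4, which upper-bounds the treewidth. For the lower bound: the 5 vertex sets {2,5}, {3,6}, {7,8}, {9}, {4} are disjoint, each induces a connected subgraph, and every pair is joined by at least one edge of G. Contracting each set to a single vertex therefore yields K_{5} as a minor, and since treewidth is minor-monotone, tw(G) ≥ tw(K_{5}) = 4. Hence tw(G) = 4 exactly.

4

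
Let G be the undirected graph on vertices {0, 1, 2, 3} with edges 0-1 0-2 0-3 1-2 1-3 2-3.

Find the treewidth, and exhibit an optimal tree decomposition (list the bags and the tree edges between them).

With just one bag of size 4, the width is 4 − 1 = 3, so tw(G) ≤ 3. For the lower bound, the 4 vertices {0, 1, 2, 3} are pairwise adjacent, and any tree decomposition puts a clique entirely inside one bag — forcing width ≥ 3. The upper and lower bounds meet at 3, so that is the treewidth.

Treewidth 3.
Bags: B1 = {0, 1, 2, 3}
Tree: (single bag)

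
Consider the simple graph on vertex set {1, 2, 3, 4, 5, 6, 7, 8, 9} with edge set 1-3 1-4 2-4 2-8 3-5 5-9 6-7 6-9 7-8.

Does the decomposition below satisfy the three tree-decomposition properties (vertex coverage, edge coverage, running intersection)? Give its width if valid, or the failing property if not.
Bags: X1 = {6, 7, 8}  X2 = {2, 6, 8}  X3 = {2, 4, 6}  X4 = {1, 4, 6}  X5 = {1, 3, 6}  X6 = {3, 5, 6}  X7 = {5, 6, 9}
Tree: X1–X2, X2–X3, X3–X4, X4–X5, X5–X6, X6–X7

Vertex coverage: the bags together contain {1, 2, 3, 4, 5, 6, 7, 8, 9}, the full vertex set. Edge coverage: each edge of G has both endpoints in at least one bag. Running intersection: for every vertex, the bags containing it form a connected subtree. All three properties hold, so this is a valid tree decomposition of width max|bag| − 1 = 2, and hence tw(G) ≤ 2.

Yes; width 2.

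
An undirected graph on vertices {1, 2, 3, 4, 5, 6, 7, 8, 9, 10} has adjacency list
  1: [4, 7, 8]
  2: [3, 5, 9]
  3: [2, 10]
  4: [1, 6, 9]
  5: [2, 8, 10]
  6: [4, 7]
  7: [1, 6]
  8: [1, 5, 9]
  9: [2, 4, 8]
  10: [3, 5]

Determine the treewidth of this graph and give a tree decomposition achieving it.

Treewidth 2.
One optimal decomposition is:
Bags: B1 = {1, 6, 7}  B2 = {1, 4, 6}  B3 = {1, 4, 8}  B4 = {4, 8, 9}  B5 = {5, 8, 9}  B6 = {2, 5, 9}  B7 = {2, 5, 10}  B8 = {2, 3, 10}
Tree: B1–B2, B2–B3, B3–B4, B4–B5, B5–B6, B6–B7, B7–B8

Each bag holds 3 vertices, so the decomposition has width 2, which upper-bounds the treewidth. The edges 7–6–4–1–7 form a cycle, so G is not a tree and its treewidth is at least 2. The upper and lower bounds meet at 2, so that is the treewidth.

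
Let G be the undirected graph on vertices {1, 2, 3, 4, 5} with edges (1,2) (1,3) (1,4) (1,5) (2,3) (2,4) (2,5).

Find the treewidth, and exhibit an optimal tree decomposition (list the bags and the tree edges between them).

Every bag has size at most 3, so the width is 3 − 1 = 2 and tw(G) ≤ 2. Conversely, {1, 2, 3} is a clique of size 3, and the vertices of any clique must share a bag in every tree decomposition; so some bag has ≥ 3 vertices and tw(G) ≥ 2. Hence tw(G) = 2 exactly.

Treewidth 2.
One optimal decomposition is:
Bags: B1 = {1, 2, 3}  B2 = {1, 2, 4}  B3 = {1, 2, 5}
Tree: B1–B2, B1–B3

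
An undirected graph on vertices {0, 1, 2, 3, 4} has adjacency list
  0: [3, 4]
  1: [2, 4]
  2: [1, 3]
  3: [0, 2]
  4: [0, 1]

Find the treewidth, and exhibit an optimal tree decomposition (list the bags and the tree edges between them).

Every bag has size at most 3, so the width is 3 − 1 = 2 and tw(G) ≤ 2. The edges 4–1–2–3–0–4 form a cycle, so G is not a tree and its treewidth is at least 2. Combining the bounds, tw(G) = 2.

Treewidth 2.
One optimal decomposition is:
Bags: B1 = {1, 2, 4}  B2 = {2, 3, 4}  B3 = {0, 3, 4}
Tree: B1–B2, B2–B3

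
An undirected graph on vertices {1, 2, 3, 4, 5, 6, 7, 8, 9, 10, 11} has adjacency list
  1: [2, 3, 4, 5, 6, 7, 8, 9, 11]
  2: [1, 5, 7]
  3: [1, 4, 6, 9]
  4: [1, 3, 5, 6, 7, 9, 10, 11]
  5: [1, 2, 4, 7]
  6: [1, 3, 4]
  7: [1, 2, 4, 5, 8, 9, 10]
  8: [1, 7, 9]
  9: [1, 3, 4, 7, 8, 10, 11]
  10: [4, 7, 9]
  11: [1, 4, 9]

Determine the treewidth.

A width-3 tree decomposition is:
Bags: B1 = {1, 3, 4, 9}  B2 = {1, 4, 7, 9}  B3 = {1, 7, 8, 9}  B4 = {1, 4, 9, 11}  B5 = {1, 3, 4, 6}  B6 = {1, 4, 5, 7}  B7 = {1, 2, 5, 7}  B8 = {4, 7, 9, 10}
Tree: B1–B2, B2–B3, B1–B4, B1–B5, B2–B6, B6–B7, B2–B8
Each bag holds 4 vertices, so the decomposition has width 3, which upper-bounds the treewidth. On the other hand G contains the 4-clique {1, 7, 8, 9}. A clique must lie in a single bag of any decomposition, so no decomposition can have width below 3. Combining the bounds, tw(G) = 3.

3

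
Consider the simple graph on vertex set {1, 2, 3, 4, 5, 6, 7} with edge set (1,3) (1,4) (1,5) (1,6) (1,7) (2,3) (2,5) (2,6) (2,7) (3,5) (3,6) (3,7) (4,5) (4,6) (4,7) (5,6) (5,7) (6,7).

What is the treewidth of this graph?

A width-4 tree decomposition is:
Bags: B1 = {1, 3, 5, 6, 7}  B2 = {2, 3, 5, 6, 7}  B3 = {1, 4, 5, 6, 7}
Tree: B1–B2, B1–B3
Each bag holds 5 vertices, so the decomposition has width 4, which upper-bounds the treewidth. Conversely, {1, 3, 5, 6, 7} is a clique of size 5, and the vertices of any clique must share a bag in every tree decomposition; so some bag has ≥ 5 vertices and tw(G) ≥ 4. Therefore the treewidth is 4.

4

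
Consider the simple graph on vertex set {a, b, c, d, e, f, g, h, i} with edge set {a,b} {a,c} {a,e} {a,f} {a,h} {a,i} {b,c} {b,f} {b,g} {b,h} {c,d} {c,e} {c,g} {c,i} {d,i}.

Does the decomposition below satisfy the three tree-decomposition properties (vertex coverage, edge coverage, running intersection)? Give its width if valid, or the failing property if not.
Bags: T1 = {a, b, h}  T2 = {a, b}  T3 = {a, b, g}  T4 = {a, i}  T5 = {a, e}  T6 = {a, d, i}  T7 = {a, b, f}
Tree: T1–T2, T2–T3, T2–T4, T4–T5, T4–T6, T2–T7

A tree decomposition must satisfy three properties: every vertex lies in some bag; for every edge, both endpoints lie together in some bag; and for every vertex, the bags containing it form a connected subtree. Here vertex c appears in no bag, so the decomposition is invalid.

No — vertex c appears in no bag.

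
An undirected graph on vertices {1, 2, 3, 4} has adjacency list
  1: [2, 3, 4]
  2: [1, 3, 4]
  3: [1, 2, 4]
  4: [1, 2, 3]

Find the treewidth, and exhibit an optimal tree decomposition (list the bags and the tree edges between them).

Treewidth 3.
One optimal decomposition is:
Bags: B1 = {1, 2, 3, 4}
Tree: (single bag)

A single bag containing all 4 vertices is trivially a valid decomposition of width 3. For the lower bound, the 4 vertices {1, 2, 3, 4} are pairwise adjacent, and any tree decomposition puts a clique entirely inside one bag — forcing width ≥ 3. The upper and lower bounds meet at 3, so that is the treewidth.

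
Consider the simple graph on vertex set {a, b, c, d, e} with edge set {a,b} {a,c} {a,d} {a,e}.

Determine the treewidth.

1

A width-1 tree decomposition is:
Bags: B1 = {a, b}  B2 = {a, c}  B3 = {a, e}  B4 = {a, d}
Tree: B1–B2, B1–B3, B2–B4
The largest bag has 2 vertices, giving width 1; this decomposition certifies tw(G) ≤ 1. G has an edge, so its treewidth is at least 1. Combining the bounds, tw(G) = 1.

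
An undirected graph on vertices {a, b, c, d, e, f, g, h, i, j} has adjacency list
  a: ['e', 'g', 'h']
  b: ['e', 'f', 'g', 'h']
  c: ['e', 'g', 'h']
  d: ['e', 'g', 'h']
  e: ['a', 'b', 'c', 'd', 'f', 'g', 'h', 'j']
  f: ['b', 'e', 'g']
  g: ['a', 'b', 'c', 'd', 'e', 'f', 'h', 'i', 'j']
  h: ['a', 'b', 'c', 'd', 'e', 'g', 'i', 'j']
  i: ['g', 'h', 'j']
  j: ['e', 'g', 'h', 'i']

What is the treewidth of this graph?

3

A width-3 tree decomposition is:
Bags: B1 = {e, g, h, j}  B2 = {d, e, g, h}  B3 = {g, h, i, j}  B4 = {b, e, g, h}  B5 = {b, e, f, g}  B6 = {c, e, g, h}  B7 = {a, e, g, h}
Tree: B1–B2, B1–B3, B2–B4, B4–B5, B2–B6, B1–B7
Each bag holds 4 vertices, so the decomposition has width 3, which upper-bounds the treewidth. For the lower bound, the 4 vertices {d, e, g, h} are pairwise adjacent, and any tree decomposition puts a clique entirely inside one bag — forcing width ≥ 3. The upper and lower bounds meet at 3, so that is the treewidth.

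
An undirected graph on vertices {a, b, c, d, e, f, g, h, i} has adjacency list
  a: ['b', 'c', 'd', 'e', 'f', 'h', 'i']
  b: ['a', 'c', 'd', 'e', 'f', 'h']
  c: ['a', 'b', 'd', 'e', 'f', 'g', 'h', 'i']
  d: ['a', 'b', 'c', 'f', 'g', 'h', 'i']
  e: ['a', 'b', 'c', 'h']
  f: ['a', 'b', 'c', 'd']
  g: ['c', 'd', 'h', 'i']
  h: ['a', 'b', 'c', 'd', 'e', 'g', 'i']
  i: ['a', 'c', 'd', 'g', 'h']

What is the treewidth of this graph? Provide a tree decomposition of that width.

Treewidth 4.
One optimal decomposition is:
Bags: B1 = {a, c, d, h, i}  B2 = {a, b, c, d, h}  B3 = {c, d, g, h, i}  B4 = {a, b, c, d, f}  B5 = {a, b, c, e, h}
Tree: B1–B2, B1–B3, B2–B4, B2–B5

Every bag has size at most 5, so the width is 5 − 1 = 4 and tw(G) ≤ 4. For the lower bound, the 5 vertices {c, d, g, h, i} are pairwise adjacent, and any tree decomposition puts a clique entirely inside one bag — forcing width ≥ 4. Combining the bounds, tw(G) = 4.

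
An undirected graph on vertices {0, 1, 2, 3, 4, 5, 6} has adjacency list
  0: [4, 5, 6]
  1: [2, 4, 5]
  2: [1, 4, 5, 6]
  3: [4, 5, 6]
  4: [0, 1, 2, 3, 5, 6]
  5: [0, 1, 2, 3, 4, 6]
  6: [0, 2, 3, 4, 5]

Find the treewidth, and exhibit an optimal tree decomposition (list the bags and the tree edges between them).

Each bag holds 4 vertices, so the decomposition has width 3, which upper-bounds the treewidth. On the other hand G contains the 4-clique {1, 2, 4, 5}. A clique must lie in a single bag of any decomposition, so no decomposition can have width below 3. Combining the bounds, tw(G) = 3.

Treewidth 3.
One optimal decomposition is:
Bags: B1 = {0, 4, 5, 6}  B2 = {2, 4, 5, 6}  B3 = {3, 4, 5, 6}  B4 = {1, 2, 4, 5}
Tree: B1–B2, B2–B3, B2–B4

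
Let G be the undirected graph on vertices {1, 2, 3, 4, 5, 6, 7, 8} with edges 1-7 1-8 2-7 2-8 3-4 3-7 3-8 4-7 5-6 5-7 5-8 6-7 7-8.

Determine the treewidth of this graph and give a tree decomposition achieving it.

Treewidth 2.
Bags: B1 = {2, 7, 8}  B2 = {3, 7, 8}  B3 = {1, 7, 8}  B4 = {5, 7, 8}  B5 = {5, 6, 7}  B6 = {3, 4, 7}
Tree: B1–B2, B1–B3, B2–B4, B4–B5, B2–B6

Each bag holds 3 vertices, so the decomposition has width 2, which upper-bounds the treewidth. For the lower bound, the 3 vertices {1, 7, 8} are pairwise adjacent, and any tree decomposition puts a clique entirely inside one bag — forcing width ≥ 2. The upper and lower bounds meet at 2, so that is the treewidth.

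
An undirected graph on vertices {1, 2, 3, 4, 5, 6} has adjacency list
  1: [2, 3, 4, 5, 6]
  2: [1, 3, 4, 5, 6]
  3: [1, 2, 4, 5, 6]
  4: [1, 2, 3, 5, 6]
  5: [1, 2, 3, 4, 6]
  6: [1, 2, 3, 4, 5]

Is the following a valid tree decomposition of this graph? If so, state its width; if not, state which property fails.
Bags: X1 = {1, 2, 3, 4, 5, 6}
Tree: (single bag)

Yes; width 5.

Vertex coverage: the bags together contain {1, 2, 3, 4, 5, 6}, the full vertex set. Edge coverage: each edge of G has both endpoints in at least one bag. Running intersection: for every vertex, the bags containing it form a connected subtree. All three properties hold, so this is a valid tree decomposition of width max|bag| − 1 = 5, and hence tw(G) ≤ 5.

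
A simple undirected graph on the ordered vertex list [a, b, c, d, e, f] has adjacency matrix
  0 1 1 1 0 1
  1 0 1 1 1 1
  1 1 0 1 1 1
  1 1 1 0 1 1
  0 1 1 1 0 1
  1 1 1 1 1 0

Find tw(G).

A width-4 tree decomposition is:
Bags: B1 = {b, c, d, e, f}  B2 = {a, b, c, d, f}
Tree: B1–B2
Each bag holds 5 vertices, so the decomposition has width 4, which upper-bounds the treewidth. On the other hand G contains the 5-clique {b, c, d, e, f}. A clique must lie in a single bag of any decomposition, so no decomposition can have width below 4. The upper and lower bounds meet at 4, so that is the treewidth.

4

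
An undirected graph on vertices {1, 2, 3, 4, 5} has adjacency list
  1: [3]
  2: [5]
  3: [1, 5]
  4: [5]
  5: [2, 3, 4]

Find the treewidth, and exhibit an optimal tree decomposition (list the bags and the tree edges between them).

Treewidth 1.
One such decomposition:
Bags: B1 = {1, 3}  B2 = {3, 5}  B3 = {4, 5}  B4 = {2, 5}
Tree: B1–B2, B2–B3, B3–B4

The largest bag has 2 vertices, giving width 1; this decomposition certifies tw(G) ≤ 1. Since G has at least one edge (e.g. 3–1), it is not an edgeless graph, so tw(G) ≥ 1. Combining the bounds, tw(G) = 1.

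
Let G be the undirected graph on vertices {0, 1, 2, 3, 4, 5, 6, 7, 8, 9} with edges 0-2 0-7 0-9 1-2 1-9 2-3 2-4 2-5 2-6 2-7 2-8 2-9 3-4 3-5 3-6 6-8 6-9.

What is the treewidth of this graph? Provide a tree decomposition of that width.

Each bag holds 3 vertices, so the decomposition has width 2, which upper-bounds the treewidth. Conversely, {0, 2, 9} is a clique of size 3, and the vertices of any clique must share a bag in every tree decomposition; so some bag has ≥ 3 vertices and tw(G) ≥ 2. Combining the bounds, tw(G) = 2.

Treewidth 2.
Bags: B1 = {2, 6, 8}  B2 = {2, 3, 6}  B3 = {2, 3, 5}  B4 = {2, 6, 9}  B5 = {0, 2, 9}  B6 = {1, 2, 9}  B7 = {0, 2, 7}  B8 = {2, 3, 4}
Tree: B1–B2, B2–B3, B2–B4, B4–B5, B4–B6, B5–B7, B2–B8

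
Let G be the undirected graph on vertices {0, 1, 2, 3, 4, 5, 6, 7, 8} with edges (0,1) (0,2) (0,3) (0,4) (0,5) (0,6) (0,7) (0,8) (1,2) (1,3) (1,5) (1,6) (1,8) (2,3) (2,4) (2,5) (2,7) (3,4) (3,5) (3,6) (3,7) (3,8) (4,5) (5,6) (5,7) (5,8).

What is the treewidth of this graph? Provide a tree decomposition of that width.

Treewidth 4.
One such decomposition:
Bags: B1 = {0, 1, 2, 3, 5}  B2 = {0, 1, 3, 5, 6}  B3 = {0, 1, 3, 5, 8}  B4 = {0, 2, 3, 5, 7}  B5 = {0, 2, 3, 4, 5}
Tree: B1–B2, B2–B3, B1–B4, B4–B5

The largest bag has 5 vertices, giving width 4; this decomposition certifies tw(G) ≤ 4. On the other hand G contains the 5-clique {0, 1, 3, 5, 8}. A clique must lie in a single bag of any decomposition, so no decomposition can have width below 4. Combining the bounds, tw(G) = 4.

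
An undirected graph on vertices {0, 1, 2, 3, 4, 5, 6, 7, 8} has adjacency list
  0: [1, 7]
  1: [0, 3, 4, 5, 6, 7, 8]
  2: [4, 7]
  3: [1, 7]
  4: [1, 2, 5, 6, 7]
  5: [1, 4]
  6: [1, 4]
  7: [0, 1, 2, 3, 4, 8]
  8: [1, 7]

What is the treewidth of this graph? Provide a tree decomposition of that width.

The largest bag has 3 vertices, giving width 2; this decomposition certifies tw(G) ≤ 2. For the lower bound, the 3 vertices {1, 4, 5} are pairwise adjacent, and any tree decomposition puts a clique entirely inside one bag — forcing width ≥ 2. Therefore the treewidth is 2.

Treewidth 2.
One optimal decomposition is:
Bags: B1 = {1, 4, 6}  B2 = {1, 4, 7}  B3 = {1, 4, 5}  B4 = {1, 3, 7}  B5 = {2, 4, 7}  B6 = {0, 1, 7}  B7 = {1, 7, 8}
Tree: B1–B2, B2–B3, B2–B4, B2–B5, B2–B6, B2–B7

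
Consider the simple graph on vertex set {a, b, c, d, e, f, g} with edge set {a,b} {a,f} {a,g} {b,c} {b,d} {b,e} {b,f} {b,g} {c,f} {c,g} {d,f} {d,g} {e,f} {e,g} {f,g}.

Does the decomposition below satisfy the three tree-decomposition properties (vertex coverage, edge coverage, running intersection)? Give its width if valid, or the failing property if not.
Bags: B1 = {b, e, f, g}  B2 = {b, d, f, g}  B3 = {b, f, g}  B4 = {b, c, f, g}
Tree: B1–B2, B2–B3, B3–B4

No — vertex a appears in no bag.

A tree decomposition must satisfy three properties: every vertex lies in some bag; for every edge, both endpoints lie together in some bag; and for every vertex, the bags containing it form a connected subtree. Here vertex a appears in no bag, so the decomposition is invalid.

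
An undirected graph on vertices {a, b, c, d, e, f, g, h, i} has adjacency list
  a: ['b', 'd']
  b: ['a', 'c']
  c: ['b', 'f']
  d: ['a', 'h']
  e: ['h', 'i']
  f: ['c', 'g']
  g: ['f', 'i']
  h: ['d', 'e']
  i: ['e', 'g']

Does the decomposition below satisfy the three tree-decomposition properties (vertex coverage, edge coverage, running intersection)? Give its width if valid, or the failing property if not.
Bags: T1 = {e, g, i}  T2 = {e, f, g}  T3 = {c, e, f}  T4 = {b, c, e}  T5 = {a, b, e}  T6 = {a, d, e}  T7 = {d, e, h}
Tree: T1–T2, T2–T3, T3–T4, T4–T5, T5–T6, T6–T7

Yes; width 2.

Vertex coverage: the bags together contain {a, b, c, d, e, f, g, h, i}, the full vertex set. Edge coverage: each edge of G has both endpoints in at least one bag. Running intersection: for every vertex, the bags containing it form a connected subtree. All three properties hold, so this is a valid tree decomposition of width max|bag| − 1 = 2, and hence tw(G) ≤ 2.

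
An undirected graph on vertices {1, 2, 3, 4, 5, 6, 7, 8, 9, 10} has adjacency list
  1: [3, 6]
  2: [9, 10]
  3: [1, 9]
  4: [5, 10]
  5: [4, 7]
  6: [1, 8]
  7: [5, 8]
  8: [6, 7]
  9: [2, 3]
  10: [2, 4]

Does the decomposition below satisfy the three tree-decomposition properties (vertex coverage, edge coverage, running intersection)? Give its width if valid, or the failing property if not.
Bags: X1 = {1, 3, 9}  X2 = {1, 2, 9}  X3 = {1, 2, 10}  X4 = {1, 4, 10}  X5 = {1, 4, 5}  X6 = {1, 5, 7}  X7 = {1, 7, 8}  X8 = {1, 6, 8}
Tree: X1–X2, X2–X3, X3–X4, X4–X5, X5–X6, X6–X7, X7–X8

Yes; width 2.

Checking the three conditions: (i) the bags cover all of {1, 2, 3, 4, 5, 6, 7, 8, 9, 10}; (ii) for each edge, some bag contains both endpoints; (iii) the bags containing any fixed vertex form a subtree. All hold, so the decomposition is valid with width 3 − 1 = 2.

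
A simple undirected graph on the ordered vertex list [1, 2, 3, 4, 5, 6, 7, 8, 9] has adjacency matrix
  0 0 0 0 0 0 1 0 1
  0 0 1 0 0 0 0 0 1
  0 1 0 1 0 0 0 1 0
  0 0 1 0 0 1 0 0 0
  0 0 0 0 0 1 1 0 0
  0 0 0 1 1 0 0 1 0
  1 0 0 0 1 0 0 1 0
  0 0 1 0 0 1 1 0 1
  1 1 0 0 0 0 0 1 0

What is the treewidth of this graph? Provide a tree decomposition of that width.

Each bag holds 4 vertices, so the decomposition has width 3, which upper-bounds the treewidth. For the lower bound: the 4 vertex sets {1,5,7}, {6}, {8}, {2,3,4,9} are disjoint, each induces a connected subgraph, and every pair is joined by at least one edge of G. Contracting each set to a single vertex therefore yields K_{4} as a minor, and since treewidth is minor-monotone, tw(G) ≥ tw(K_{4}) = 3. Therefore the treewidth is 3.

Treewidth 3.
One optimal decomposition is:
Bags: B1 = {1, 5, 6, 7}  B2 = {1, 6, 7, 8}  B3 = {1, 6, 8, 9}  B4 = {4, 6, 8, 9}  B5 = {3, 4, 8, 9}  B6 = {2, 3, 4, 9}
Tree: B1–B2, B2–B3, B3–B4, B4–B5, B5–B6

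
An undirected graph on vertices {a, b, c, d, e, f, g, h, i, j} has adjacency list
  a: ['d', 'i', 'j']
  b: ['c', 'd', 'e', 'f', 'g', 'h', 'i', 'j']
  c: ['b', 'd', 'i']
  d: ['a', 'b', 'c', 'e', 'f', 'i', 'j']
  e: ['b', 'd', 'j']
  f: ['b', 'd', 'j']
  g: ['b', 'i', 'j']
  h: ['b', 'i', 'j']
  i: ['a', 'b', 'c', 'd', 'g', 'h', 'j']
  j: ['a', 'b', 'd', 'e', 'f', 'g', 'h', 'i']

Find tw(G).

A width-3 tree decomposition is:
Bags: B1 = {b, d, f, j}  B2 = {b, d, e, j}  B3 = {b, d, i, j}  B4 = {b, g, i, j}  B5 = {b, c, d, i}  B6 = {b, h, i, j}  B7 = {a, d, i, j}
Tree: B1–B2, B1–B3, B3–B4, B3–B5, B4–B6, B3–B7
The largest bag has 4 vertices, giving width 3; this decomposition certifies tw(G) ≤ 3. On the other hand G contains the 4-clique {a, d, i, j}. A clique must lie in a single bag of any decomposition, so no decomposition can have width below 3. Combining the bounds, tw(G) = 3.

3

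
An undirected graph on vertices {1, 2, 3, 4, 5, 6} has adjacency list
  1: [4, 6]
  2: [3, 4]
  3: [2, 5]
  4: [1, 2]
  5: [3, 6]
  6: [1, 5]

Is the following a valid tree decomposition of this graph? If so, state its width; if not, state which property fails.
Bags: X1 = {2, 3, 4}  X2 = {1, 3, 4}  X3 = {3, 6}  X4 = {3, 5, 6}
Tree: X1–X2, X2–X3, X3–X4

A tree decomposition must satisfy three properties: every vertex lies in some bag; for every edge, both endpoints lie together in some bag; and for every vertex, the bags containing it form a connected subtree. Here edge (1,6) lies in no bag, so the decomposition is invalid.

No — edge (1,6) lies in no bag.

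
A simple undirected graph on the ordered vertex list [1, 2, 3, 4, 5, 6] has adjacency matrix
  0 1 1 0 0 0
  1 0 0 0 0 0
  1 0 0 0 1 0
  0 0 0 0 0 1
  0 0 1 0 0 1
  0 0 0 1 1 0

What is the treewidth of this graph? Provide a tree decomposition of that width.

Treewidth 1.
One such decomposition:
Bags: B1 = {1, 2}  B2 = {1, 3}  B3 = {3, 5}  B4 = {5, 6}  B5 = {4, 6}
Tree: B1–B2, B2–B3, B3–B4, B4–B5

The largest bag has 2 vertices, giving width 1; this decomposition certifies tw(G) ≤ 1. Since G has at least one edge (e.g. 2–1), it is not an edgeless graph, so tw(G) ≥ 1. The upper and lower bounds meet at 1, so that is the treewidth.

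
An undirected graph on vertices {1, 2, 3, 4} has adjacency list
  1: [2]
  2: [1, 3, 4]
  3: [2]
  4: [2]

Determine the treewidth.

A width-1 tree decomposition is:
Bags: B1 = {2, 3}  B2 = {1, 2}  B3 = {2, 4}
Tree: B1–B2, B2–B3
Every bag has size at most 2, so the width is 2 − 1 = 1 and tw(G) ≤ 1. Since G has at least one edge (e.g. 3–2), it is not an edgeless graph, so tw(G) ≥ 1. Combining the bounds, tw(G) = 1.

1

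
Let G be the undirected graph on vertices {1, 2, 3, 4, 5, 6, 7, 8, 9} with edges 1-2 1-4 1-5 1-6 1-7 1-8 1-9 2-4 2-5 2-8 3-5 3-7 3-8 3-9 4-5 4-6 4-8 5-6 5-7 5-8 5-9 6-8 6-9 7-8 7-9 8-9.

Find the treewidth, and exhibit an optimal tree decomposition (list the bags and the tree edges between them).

Treewidth 4.
One such decomposition:
Bags: B1 = {1, 4, 5, 6, 8}  B2 = {1, 5, 6, 8, 9}  B3 = {1, 2, 4, 5, 8}  B4 = {1, 5, 7, 8, 9}  B5 = {3, 5, 7, 8, 9}
Tree: B1–B2, B1–B3, B2–B4, B4–B5

Each bag holds 5 vertices, so the decomposition has width 4, which upper-bounds the treewidth. On the other hand G contains the 5-clique {1, 5, 6, 8, 9}. A clique must lie in a single bag of any decomposition, so no decomposition can have width below 4. Hence tw(G) = 4 exactly.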